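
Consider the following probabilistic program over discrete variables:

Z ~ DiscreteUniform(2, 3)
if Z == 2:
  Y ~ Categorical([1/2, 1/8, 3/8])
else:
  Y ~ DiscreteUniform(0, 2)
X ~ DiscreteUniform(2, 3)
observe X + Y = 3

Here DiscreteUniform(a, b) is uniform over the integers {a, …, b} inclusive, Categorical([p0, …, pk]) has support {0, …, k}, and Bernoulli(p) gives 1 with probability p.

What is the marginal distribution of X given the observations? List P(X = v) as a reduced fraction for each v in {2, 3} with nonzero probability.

Enumerate traces; 4 have nonzero weight after conditioning:
  (Z=2, Y=0, X=3) weight 1/8
  (Z=2, Y=1, X=2) weight 1/32
  (Z=3, Y=0, X=3) weight 1/12
  (Z=3, Y=1, X=2) weight 1/12
Group by X:
  weight(X=2) = 11/96
  weight(X=3) = 5/24
Total weight = 11/96 + 5/24 = 31/96
P(X=2 | obs) = 11/96 / 31/96 = 11/31
P(X=3 | obs) = 5/24 / 31/96 = 20/31

P(X=2) = 11/31, P(X=3) = 20/31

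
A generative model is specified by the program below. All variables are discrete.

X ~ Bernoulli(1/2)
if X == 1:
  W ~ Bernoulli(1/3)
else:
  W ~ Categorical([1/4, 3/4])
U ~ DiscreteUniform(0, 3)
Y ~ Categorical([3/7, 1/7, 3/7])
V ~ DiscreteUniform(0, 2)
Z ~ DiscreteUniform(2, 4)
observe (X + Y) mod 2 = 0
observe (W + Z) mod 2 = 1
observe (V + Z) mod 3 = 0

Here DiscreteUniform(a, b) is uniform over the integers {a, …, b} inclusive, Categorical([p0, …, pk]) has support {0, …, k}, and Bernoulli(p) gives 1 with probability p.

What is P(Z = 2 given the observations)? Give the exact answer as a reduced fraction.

Enumerate traces; 36 have nonzero weight after conditioning:
  (X=0, W=0, U=0, Y=0, V=0, Z=3) weight 1/672
  (X=0, W=0, U=0, Y=2, V=0, Z=3) weight 1/672
  (X=0, W=0, U=1, Y=0, V=0, Z=3) weight 1/672
  (X=0, W=0, U=1, Y=2, V=0, Z=3) weight 1/672
  (X=0, W=0, U=2, Y=0, V=0, Z=3) weight 1/672
  (X=0, W=0, U=2, Y=2, V=0, Z=3) weight 1/672
  (X=0, W=0, U=3, Y=0, V=0, Z=3) weight 1/672
  (X=0, W=0, U=3, Y=2, V=0, Z=3) weight 1/672
  (X=0, W=1, U=0, Y=0, V=1, Z=2) weight 1/224
  (X=0, W=1, U=0, Y=0, V=2, Z=4) weight 1/224
  … 26 more
Group by Z:
  weight(Z=2) = 29/756
  weight(Z=3) = 13/756
  weight(Z=4) = 29/756
Total weight = 29/756 + 13/756 + 29/756 = 71/756
P(Z=2 | obs) = 29/756 / 71/756 = 29/71
P(Z=3 | obs) = 13/756 / 71/756 = 13/71
P(Z=4 | obs) = 29/756 / 71/756 = 29/71

P(Z = 2 | obs) = 29/71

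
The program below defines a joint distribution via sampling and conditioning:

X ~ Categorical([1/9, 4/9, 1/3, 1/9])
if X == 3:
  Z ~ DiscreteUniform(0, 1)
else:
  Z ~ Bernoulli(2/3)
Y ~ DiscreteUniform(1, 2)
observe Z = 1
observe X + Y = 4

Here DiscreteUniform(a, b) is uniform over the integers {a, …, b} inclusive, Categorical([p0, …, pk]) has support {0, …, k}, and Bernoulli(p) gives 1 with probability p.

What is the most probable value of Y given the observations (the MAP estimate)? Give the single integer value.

argmax_v P(Y = v | obs) = 2

Enumerate traces; 2 have nonzero weight after conditioning:
  (X=2, Z=1, Y=2) weight 1/9
  (X=3, Z=1, Y=1) weight 1/36
Group by Y:
  weight(Y=1) = 1/36
  weight(Y=2) = 1/9
Total weight = 1/36 + 1/9 = 5/36
P(Y=1 | obs) = 1/36 / 5/36 = 1/5
P(Y=2 | obs) = 1/9 / 5/36 = 4/5
argmax = 2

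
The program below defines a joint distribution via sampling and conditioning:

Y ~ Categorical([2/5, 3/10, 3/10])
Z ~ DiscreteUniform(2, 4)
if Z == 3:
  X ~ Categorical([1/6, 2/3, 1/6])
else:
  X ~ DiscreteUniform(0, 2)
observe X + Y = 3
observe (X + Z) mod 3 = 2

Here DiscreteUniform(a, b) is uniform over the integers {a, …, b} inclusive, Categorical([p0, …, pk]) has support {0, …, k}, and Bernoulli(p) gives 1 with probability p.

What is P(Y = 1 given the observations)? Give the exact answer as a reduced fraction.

P(Y = 1 | obs) = 1/3

Enumerate traces; 2 have nonzero weight after conditioning:
  (Y=1, Z=3, X=2) weight 1/60
  (Y=2, Z=4, X=1) weight 1/30
Group by Y:
  weight(Y=1) = 1/60
  weight(Y=2) = 1/30
Total weight = 1/60 + 1/30 = 1/20
P(Y=1 | obs) = 1/60 / 1/20 = 1/3
P(Y=2 | obs) = 1/30 / 1/20 = 2/3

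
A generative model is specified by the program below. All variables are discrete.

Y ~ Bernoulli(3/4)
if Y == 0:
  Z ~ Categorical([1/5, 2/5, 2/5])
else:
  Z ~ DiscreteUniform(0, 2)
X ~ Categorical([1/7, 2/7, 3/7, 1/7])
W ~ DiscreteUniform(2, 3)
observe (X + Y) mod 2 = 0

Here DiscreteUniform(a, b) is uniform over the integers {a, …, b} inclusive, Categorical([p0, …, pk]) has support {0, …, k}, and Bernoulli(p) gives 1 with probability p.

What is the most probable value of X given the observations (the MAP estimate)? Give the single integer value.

argmax_v P(X = v | obs) = 1

Enumerate traces; 24 have nonzero weight after conditioning:
  (Y=0, Z=0, X=0, W=2) weight 1/280
  (Y=0, Z=0, X=0, W=3) weight 1/280
  (Y=0, Z=0, X=2, W=2) weight 3/280
  (Y=0, Z=0, X=2, W=3) weight 3/280
  (Y=0, Z=1, X=0, W=2) weight 1/140
  (Y=0, Z=1, X=0, W=3) weight 1/140
  (Y=0, Z=1, X=2, W=2) weight 3/140
  (Y=0, Z=1, X=2, W=3) weight 3/140
  (Y=1, Z=0, X=1, W=2) weight 1/28
  (Y=1, Z=0, X=3, W=2) weight 1/56
  … 14 more
Group by X:
  weight(X=0) = 1/28
  weight(X=1) = 3/14
  weight(X=2) = 3/28
  weight(X=3) = 3/28
Total weight = 1/28 + 3/14 + 3/28 + 3/28 = 13/28
P(X=0 | obs) = 1/28 / 13/28 = 1/13
P(X=1 | obs) = 3/14 / 13/28 = 6/13
P(X=2 | obs) = 3/28 / 13/28 = 3/13
P(X=3 | obs) = 3/28 / 13/28 = 3/13
argmax = 1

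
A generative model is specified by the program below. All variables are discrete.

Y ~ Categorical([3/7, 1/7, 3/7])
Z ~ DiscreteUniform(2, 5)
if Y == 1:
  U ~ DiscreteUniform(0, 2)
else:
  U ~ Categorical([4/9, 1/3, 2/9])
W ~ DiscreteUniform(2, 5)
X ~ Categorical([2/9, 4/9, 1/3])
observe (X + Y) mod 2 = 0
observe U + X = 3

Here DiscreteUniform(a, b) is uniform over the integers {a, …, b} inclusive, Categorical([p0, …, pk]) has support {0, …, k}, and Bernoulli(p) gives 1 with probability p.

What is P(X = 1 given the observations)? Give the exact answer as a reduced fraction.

Enumerate traces; 48 have nonzero weight after conditioning:
  (Y=0, Z=2, U=1, W=2, X=2) weight 1/336
  (Y=0, Z=2, U=1, W=3, X=2) weight 1/336
  (Y=0, Z=2, U=1, W=4, X=2) weight 1/336
  (Y=0, Z=2, U=1, W=5, X=2) weight 1/336
  (Y=0, Z=3, U=1, W=2, X=2) weight 1/336
  (Y=0, Z=3, U=1, W=3, X=2) weight 1/336
  (Y=0, Z=3, U=1, W=4, X=2) weight 1/336
  (Y=0, Z=3, U=1, W=5, X=2) weight 1/336
  (Y=1, Z=2, U=2, W=2, X=1) weight 1/756
  … 39 more
Group by X:
  weight(X=1) = 4/189
  weight(X=2) = 2/21
Total weight = 4/189 + 2/21 = 22/189
P(X=1 | obs) = 4/189 / 22/189 = 2/11
P(X=2 | obs) = 2/21 / 22/189 = 9/11

P(X = 1 | obs) = 2/11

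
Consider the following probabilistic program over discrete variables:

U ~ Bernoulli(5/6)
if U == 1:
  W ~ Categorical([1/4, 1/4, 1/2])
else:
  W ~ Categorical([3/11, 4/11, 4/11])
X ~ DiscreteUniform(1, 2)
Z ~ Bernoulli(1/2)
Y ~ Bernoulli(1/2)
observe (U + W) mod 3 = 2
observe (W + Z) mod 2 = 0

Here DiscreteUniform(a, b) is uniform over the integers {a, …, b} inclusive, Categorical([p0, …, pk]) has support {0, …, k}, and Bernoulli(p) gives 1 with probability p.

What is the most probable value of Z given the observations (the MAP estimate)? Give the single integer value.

argmax_v P(Z = v | obs) = 1

Enumerate traces; 8 have nonzero weight after conditioning:
  (U=0, W=2, X=1, Z=0, Y=0) weight 1/132
  (U=0, W=2, X=1, Z=0, Y=1) weight 1/132
  (U=0, W=2, X=2, Z=0, Y=0) weight 1/132
  (U=0, W=2, X=2, Z=0, Y=1) weight 1/132
  (U=1, W=1, X=1, Z=1, Y=0) weight 5/192
  (U=1, W=1, X=1, Z=1, Y=1) weight 5/192
  (U=1, W=1, X=2, Z=1, Y=0) weight 5/192
  (U=1, W=1, X=2, Z=1, Y=1) weight 5/192
Group by Z:
  weight(Z=0) = 1/33
  weight(Z=1) = 5/48
Total weight = 1/33 + 5/48 = 71/528
P(Z=0 | obs) = 1/33 / 71/528 = 16/71
P(Z=1 | obs) = 5/48 / 71/528 = 55/71
argmax = 1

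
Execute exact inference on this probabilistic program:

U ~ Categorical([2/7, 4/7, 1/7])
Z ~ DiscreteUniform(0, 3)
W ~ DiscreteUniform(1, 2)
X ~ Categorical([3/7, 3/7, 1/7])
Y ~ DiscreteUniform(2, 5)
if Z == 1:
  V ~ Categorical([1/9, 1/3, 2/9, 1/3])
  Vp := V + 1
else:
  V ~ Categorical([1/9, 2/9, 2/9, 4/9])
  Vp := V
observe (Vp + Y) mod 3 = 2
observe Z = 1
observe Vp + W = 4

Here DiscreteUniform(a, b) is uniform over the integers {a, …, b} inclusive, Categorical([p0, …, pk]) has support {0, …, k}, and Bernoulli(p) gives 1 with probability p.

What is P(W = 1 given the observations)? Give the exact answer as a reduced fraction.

Enumerate traces; 27 have nonzero weight after conditioning:
  (U=0, Z=1, W=1, X=0, Y=2, V=2) weight 1/1176
  (U=0, Z=1, W=1, X=0, Y=5, V=2) weight 1/1176
  (U=0, Z=1, W=1, X=1, Y=2, V=2) weight 1/1176
  (U=0, Z=1, W=1, X=1, Y=5, V=2) weight 1/1176
  (U=0, Z=1, W=1, X=2, Y=2, V=2) weight 1/3528
  (U=0, Z=1, W=1, X=2, Y=5, V=2) weight 1/3528
  (U=0, Z=1, W=2, X=0, Y=3, V=1) weight 1/784
  (U=0, Z=1, W=2, X=1, Y=3, V=1) weight 1/784
  … 19 more
Group by W:
  weight(W=1) = 1/72
  weight(W=2) = 1/96
Total weight = 1/72 + 1/96 = 7/288
P(W=1 | obs) = 1/72 / 7/288 = 4/7
P(W=2 | obs) = 1/96 / 7/288 = 3/7

P(W = 1 | obs) = 4/7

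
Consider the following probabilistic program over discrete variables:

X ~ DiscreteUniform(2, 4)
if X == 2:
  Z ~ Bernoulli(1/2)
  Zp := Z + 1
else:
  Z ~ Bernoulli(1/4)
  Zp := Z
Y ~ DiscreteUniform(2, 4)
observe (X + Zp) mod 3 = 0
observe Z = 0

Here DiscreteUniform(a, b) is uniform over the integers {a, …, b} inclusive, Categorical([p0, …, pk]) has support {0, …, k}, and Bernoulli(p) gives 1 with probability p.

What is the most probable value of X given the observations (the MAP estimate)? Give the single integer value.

Enumerate traces; 6 have nonzero weight after conditioning:
  (X=2, Z=0, Y=2) weight 1/18
  (X=2, Z=0, Y=3) weight 1/18
  (X=2, Z=0, Y=4) weight 1/18
  (X=3, Z=0, Y=2) weight 1/12
  (X=3, Z=0, Y=3) weight 1/12
  (X=3, Z=0, Y=4) weight 1/12
Group by X:
  weight(X=2) = 1/6
  weight(X=3) = 1/4
Total weight = 1/6 + 1/4 = 5/12
P(X=2 | obs) = 1/6 / 5/12 = 2/5
P(X=3 | obs) = 1/4 / 5/12 = 3/5
argmax = 3

argmax_v P(X = v | obs) = 3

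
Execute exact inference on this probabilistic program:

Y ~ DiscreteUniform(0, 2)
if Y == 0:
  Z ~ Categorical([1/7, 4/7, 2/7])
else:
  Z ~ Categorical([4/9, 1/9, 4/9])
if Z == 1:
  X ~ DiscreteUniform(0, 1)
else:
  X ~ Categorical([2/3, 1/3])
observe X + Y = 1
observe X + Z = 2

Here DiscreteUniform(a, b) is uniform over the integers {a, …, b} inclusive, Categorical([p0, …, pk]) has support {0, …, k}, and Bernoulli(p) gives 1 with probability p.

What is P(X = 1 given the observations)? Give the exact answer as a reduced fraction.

Enumerate traces; 2 have nonzero weight after conditioning:
  (Y=0, Z=1, X=1) weight 2/21
  (Y=1, Z=2, X=0) weight 8/81
Group by X:
  weight(X=0) = 8/81
  weight(X=1) = 2/21
Total weight = 8/81 + 2/21 = 110/567
P(X=0 | obs) = 8/81 / 110/567 = 28/55
P(X=1 | obs) = 2/21 / 110/567 = 27/55

P(X = 1 | obs) = 27/55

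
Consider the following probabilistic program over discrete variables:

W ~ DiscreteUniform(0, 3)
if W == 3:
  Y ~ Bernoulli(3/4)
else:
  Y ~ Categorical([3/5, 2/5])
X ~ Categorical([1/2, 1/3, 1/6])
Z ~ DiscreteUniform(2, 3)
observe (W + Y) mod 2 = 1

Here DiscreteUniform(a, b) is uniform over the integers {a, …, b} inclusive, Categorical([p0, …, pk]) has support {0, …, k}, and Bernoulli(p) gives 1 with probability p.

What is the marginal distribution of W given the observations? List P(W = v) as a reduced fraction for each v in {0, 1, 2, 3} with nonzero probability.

P(W=0) = 8/33, P(W=1) = 4/11, P(W=2) = 8/33, P(W=3) = 5/33

Enumerate traces; 24 have nonzero weight after conditioning:
  (W=0, Y=1, X=0, Z=2) weight 1/40
  (W=0, Y=1, X=0, Z=3) weight 1/40
  (W=0, Y=1, X=1, Z=2) weight 1/60
  (W=0, Y=1, X=1, Z=3) weight 1/60
  (W=0, Y=1, X=2, Z=2) weight 1/120
  (W=0, Y=1, X=2, Z=3) weight 1/120
  (W=1, Y=0, X=0, Z=2) weight 3/80
  (W=1, Y=0, X=0, Z=3) weight 3/80
  (W=2, Y=1, X=0, Z=2) weight 1/40
  (W=3, Y=0, X=0, Z=2) weight 1/64
  … 14 more
Group by W:
  weight(W=0) = 1/10
  weight(W=1) = 3/20
  weight(W=2) = 1/10
  weight(W=3) = 1/16
Total weight = 1/10 + 3/20 + 1/10 + 1/16 = 33/80
P(W=0 | obs) = 1/10 / 33/80 = 8/33
P(W=1 | obs) = 3/20 / 33/80 = 4/11
P(W=2 | obs) = 1/10 / 33/80 = 8/33
P(W=3 | obs) = 1/16 / 33/80 = 5/33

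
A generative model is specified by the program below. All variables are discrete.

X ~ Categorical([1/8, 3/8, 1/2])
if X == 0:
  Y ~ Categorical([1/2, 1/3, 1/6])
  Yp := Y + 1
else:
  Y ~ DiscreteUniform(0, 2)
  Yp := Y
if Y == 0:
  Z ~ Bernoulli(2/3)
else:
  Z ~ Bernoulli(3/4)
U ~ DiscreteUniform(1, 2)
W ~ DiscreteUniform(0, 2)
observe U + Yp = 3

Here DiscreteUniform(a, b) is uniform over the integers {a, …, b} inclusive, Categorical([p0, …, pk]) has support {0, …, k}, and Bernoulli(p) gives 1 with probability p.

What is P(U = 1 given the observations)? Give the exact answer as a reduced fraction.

Enumerate traces; 36 have nonzero weight after conditioning:
  (X=0, Y=0, Z=0, U=2, W=0) weight 1/288
  (X=0, Y=0, Z=0, U=2, W=1) weight 1/288
  (X=0, Y=0, Z=0, U=2, W=2) weight 1/288
  (X=0, Y=0, Z=1, U=2, W=0) weight 1/144
  (X=0, Y=0, Z=1, U=2, W=1) weight 1/144
  (X=0, Y=0, Z=1, U=2, W=2) weight 1/144
  (X=0, Y=1, Z=0, U=1, W=0) weight 1/576
  (X=0, Y=1, Z=0, U=1, W=1) weight 1/576
  … 28 more
Group by U:
  weight(U=1) = 1/6
  weight(U=2) = 17/96
Total weight = 1/6 + 17/96 = 11/32
P(U=1 | obs) = 1/6 / 11/32 = 16/33
P(U=2 | obs) = 17/96 / 11/32 = 17/33

P(U = 1 | obs) = 16/33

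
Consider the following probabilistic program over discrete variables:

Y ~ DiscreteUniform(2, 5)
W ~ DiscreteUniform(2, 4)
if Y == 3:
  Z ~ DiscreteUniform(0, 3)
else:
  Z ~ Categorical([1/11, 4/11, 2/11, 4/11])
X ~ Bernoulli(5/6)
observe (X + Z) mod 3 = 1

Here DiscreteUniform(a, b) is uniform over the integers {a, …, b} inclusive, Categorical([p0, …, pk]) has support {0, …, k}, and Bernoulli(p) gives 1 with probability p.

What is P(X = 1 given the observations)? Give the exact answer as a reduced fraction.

Enumerate traces; 36 have nonzero weight after conditioning:
  (Y=2, W=2, Z=0, X=1) weight 5/792
  (Y=2, W=2, Z=1, X=0) weight 1/198
  (Y=2, W=2, Z=3, X=1) weight 5/198
  (Y=2, W=3, Z=0, X=1) weight 5/792
  (Y=2, W=3, Z=1, X=0) weight 1/198
  (Y=2, W=3, Z=3, X=1) weight 5/198
  (Y=2, W=4, Z=0, X=1) weight 5/792
  (Y=2, W=4, Z=1, X=0) weight 1/198
  … 28 more
Group by X:
  weight(X=0) = 59/1056
  weight(X=1) = 205/528
Total weight = 59/1056 + 205/528 = 469/1056
P(X=0 | obs) = 59/1056 / 469/1056 = 59/469
P(X=1 | obs) = 205/528 / 469/1056 = 410/469

P(X = 1 | obs) = 410/469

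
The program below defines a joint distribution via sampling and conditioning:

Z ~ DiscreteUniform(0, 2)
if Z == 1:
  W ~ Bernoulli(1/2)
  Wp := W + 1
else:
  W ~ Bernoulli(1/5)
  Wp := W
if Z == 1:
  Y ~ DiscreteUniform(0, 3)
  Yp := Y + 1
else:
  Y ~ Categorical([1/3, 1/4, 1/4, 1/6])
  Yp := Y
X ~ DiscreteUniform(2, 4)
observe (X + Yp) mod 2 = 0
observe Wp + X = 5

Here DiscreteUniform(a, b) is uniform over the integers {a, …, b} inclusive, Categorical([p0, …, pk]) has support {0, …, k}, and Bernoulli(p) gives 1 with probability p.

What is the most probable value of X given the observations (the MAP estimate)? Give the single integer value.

Enumerate traces; 8 have nonzero weight after conditioning:
  (Z=0, W=1, Y=0, X=4) weight 1/135
  (Z=0, W=1, Y=2, X=4) weight 1/180
  (Z=1, W=0, Y=1, X=4) weight 1/72
  (Z=1, W=0, Y=3, X=4) weight 1/72
  (Z=1, W=1, Y=0, X=3) weight 1/72
  (Z=1, W=1, Y=2, X=3) weight 1/72
  (Z=2, W=1, Y=0, X=4) weight 1/135
  (Z=2, W=1, Y=2, X=4) weight 1/180
Group by X:
  weight(X=3) = 1/36
  weight(X=4) = 29/540
Total weight = 1/36 + 29/540 = 11/135
P(X=3 | obs) = 1/36 / 11/135 = 15/44
P(X=4 | obs) = 29/540 / 11/135 = 29/44
argmax = 4

argmax_v P(X = v | obs) = 4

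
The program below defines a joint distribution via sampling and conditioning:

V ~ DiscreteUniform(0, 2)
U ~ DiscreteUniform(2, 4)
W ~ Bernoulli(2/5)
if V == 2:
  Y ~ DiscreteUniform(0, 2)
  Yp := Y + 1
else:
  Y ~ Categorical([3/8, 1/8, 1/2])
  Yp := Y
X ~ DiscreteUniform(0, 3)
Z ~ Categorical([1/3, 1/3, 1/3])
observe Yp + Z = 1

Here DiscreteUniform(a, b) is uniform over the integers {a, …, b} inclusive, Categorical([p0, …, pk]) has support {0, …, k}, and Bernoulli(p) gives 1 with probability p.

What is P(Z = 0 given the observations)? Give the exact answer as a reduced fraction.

Enumerate traces; 120 have nonzero weight after conditioning:
  (V=0, U=2, W=0, Y=0, X=0, Z=1) weight 1/480
  (V=0, U=2, W=0, Y=0, X=1, Z=1) weight 1/480
  (V=0, U=2, W=0, Y=0, X=2, Z=1) weight 1/480
  (V=0, U=2, W=0, Y=0, X=3, Z=1) weight 1/480
  (V=0, U=2, W=0, Y=1, X=0, Z=0) weight 1/1440
  (V=0, U=2, W=0, Y=1, X=1, Z=0) weight 1/1440
  (V=0, U=2, W=0, Y=1, X=2, Z=0) weight 1/1440
  (V=0, U=2, W=0, Y=1, X=3, Z=0) weight 1/1440
  … 112 more
Group by Z:
  weight(Z=0) = 7/108
  weight(Z=1) = 1/12
Total weight = 7/108 + 1/12 = 4/27
P(Z=0 | obs) = 7/108 / 4/27 = 7/16
P(Z=1 | obs) = 1/12 / 4/27 = 9/16

P(Z = 0 | obs) = 7/16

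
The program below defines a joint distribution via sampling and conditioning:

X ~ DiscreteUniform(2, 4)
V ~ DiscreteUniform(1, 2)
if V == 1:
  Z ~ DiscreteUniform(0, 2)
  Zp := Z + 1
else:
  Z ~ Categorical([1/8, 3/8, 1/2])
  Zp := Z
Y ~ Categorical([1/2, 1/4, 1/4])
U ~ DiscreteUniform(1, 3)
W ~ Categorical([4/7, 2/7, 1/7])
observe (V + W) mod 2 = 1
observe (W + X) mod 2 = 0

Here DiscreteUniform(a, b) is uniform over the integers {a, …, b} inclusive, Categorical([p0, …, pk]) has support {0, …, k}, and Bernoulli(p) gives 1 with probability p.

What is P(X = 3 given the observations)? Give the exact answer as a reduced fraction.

P(X = 3 | obs) = 1/6

Enumerate traces; 135 have nonzero weight after conditioning:
  (X=2, V=1, Z=0, Y=0, U=1, W=0) weight 1/189
  (X=2, V=1, Z=0, Y=0, U=1, W=2) weight 1/756
  (X=2, V=1, Z=0, Y=0, U=2, W=0) weight 1/189
  (X=2, V=1, Z=0, Y=0, U=2, W=2) weight 1/756
  (X=2, V=1, Z=0, Y=0, U=3, W=0) weight 1/189
  (X=2, V=1, Z=0, Y=0, U=3, W=2) weight 1/756
  (X=2, V=1, Z=0, Y=1, U=1, W=0) weight 1/378
  (X=2, V=1, Z=0, Y=1, U=1, W=2) weight 1/1512
  (X=3, V=2, Z=0, Y=0, U=1, W=1) weight 1/1008
  (X=4, V=1, Z=0, Y=0, U=1, W=0) weight 1/189
  … 125 more
Group by X:
  weight(X=2) = 5/42
  weight(X=3) = 1/21
  weight(X=4) = 5/42
Total weight = 5/42 + 1/21 + 5/42 = 2/7
P(X=2 | obs) = 5/42 / 2/7 = 5/12
P(X=3 | obs) = 1/21 / 2/7 = 1/6
P(X=4 | obs) = 5/42 / 2/7 = 5/12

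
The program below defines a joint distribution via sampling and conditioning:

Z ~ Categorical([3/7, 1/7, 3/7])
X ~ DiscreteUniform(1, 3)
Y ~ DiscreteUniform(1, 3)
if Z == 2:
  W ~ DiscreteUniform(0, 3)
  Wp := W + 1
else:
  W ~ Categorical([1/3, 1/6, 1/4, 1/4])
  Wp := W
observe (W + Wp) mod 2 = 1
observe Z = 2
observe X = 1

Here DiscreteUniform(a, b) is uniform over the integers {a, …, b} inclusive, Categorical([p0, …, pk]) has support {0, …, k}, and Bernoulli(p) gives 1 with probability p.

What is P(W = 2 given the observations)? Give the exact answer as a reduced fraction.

Enumerate traces; 12 have nonzero weight after conditioning:
  (Z=2, X=1, Y=1, W=0) weight 1/84
  (Z=2, X=1, Y=1, W=1) weight 1/84
  (Z=2, X=1, Y=1, W=2) weight 1/84
  (Z=2, X=1, Y=1, W=3) weight 1/84
  (Z=2, X=1, Y=2, W=0) weight 1/84
  (Z=2, X=1, Y=2, W=1) weight 1/84
  (Z=2, X=1, Y=2, W=2) weight 1/84
  (Z=2, X=1, Y=2, W=3) weight 1/84
  … 4 more
Group by W:
  weight(W=0) = 1/28
  weight(W=1) = 1/28
  weight(W=2) = 1/28
  weight(W=3) = 1/28
Total weight = 1/28 + 1/28 + 1/28 + 1/28 = 1/7
P(W=0 | obs) = 1/28 / 1/7 = 1/4
P(W=1 | obs) = 1/28 / 1/7 = 1/4
P(W=2 | obs) = 1/28 / 1/7 = 1/4
P(W=3 | obs) = 1/28 / 1/7 = 1/4

P(W = 2 | obs) = 1/4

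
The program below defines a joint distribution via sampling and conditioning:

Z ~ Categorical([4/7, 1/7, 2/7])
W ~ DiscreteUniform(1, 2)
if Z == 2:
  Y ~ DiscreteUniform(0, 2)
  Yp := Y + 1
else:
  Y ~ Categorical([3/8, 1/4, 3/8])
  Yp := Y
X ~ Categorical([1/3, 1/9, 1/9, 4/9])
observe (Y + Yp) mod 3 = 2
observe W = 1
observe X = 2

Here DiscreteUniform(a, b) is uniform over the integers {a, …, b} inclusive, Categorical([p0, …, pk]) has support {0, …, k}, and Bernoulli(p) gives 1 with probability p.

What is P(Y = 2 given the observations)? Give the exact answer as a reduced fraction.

Enumerate traces; 3 have nonzero weight after conditioning:
  (Z=0, W=1, Y=1, X=2) weight 1/126
  (Z=1, W=1, Y=1, X=2) weight 1/504
  (Z=2, W=1, Y=2, X=2) weight 1/189
Group by Y:
  weight(Y=1) = 5/504
  weight(Y=2) = 1/189
Total weight = 5/504 + 1/189 = 23/1512
P(Y=1 | obs) = 5/504 / 23/1512 = 15/23
P(Y=2 | obs) = 1/189 / 23/1512 = 8/23

P(Y = 2 | obs) = 8/23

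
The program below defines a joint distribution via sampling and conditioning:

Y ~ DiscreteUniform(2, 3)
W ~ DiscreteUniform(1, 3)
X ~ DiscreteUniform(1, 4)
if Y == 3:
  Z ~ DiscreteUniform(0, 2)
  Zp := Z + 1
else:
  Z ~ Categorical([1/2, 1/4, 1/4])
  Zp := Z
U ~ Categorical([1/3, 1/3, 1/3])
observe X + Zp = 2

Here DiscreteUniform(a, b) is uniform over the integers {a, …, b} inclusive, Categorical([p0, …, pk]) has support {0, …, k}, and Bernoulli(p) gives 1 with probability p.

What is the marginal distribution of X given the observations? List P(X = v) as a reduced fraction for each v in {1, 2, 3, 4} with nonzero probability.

Enumerate traces; 27 have nonzero weight after conditioning:
  (Y=2, W=1, X=1, Z=1, U=0) weight 1/288
  (Y=2, W=1, X=1, Z=1, U=1) weight 1/288
  (Y=2, W=1, X=1, Z=1, U=2) weight 1/288
  (Y=2, W=1, X=2, Z=0, U=0) weight 1/144
  (Y=2, W=1, X=2, Z=0, U=1) weight 1/144
  (Y=2, W=1, X=2, Z=0, U=2) weight 1/144
  (Y=2, W=2, X=1, Z=1, U=0) weight 1/288
  (Y=2, W=2, X=1, Z=1, U=1) weight 1/288
  … 19 more
Group by X:
  weight(X=1) = 7/96
  weight(X=2) = 1/16
Total weight = 7/96 + 1/16 = 13/96
P(X=1 | obs) = 7/96 / 13/96 = 7/13
P(X=2 | obs) = 1/16 / 13/96 = 6/13

P(X=1) = 7/13, P(X=2) = 6/13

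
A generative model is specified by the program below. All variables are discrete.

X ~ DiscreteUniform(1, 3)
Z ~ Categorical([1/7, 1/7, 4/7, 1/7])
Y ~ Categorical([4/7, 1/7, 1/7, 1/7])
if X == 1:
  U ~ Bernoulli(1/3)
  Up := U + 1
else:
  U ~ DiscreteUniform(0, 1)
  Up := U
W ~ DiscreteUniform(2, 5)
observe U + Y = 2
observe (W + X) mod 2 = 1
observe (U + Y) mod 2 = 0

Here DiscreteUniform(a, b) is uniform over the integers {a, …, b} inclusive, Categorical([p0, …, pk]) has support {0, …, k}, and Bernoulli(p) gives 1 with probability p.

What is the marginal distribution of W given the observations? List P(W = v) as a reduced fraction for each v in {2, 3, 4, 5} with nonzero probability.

P(W=2) = 1/3, P(W=3) = 1/6, P(W=4) = 1/3, P(W=5) = 1/6

Enumerate traces; 48 have nonzero weight after conditioning:
  (X=1, Z=0, Y=1, U=1, W=2) weight 1/1764
  (X=1, Z=0, Y=1, U=1, W=4) weight 1/1764
  (X=1, Z=0, Y=2, U=0, W=2) weight 1/882
  (X=1, Z=0, Y=2, U=0, W=4) weight 1/882
  (X=1, Z=1, Y=1, U=1, W=2) weight 1/1764
  (X=1, Z=1, Y=1, U=1, W=4) weight 1/1764
  (X=1, Z=1, Y=2, U=0, W=2) weight 1/882
  (X=1, Z=1, Y=2, U=0, W=4) weight 1/882
  (X=2, Z=0, Y=1, U=1, W=3) weight 1/1176
  (X=2, Z=0, Y=1, U=1, W=5) weight 1/1176
  … 38 more
Group by W:
  weight(W=2) = 1/42
  weight(W=3) = 1/84
  weight(W=4) = 1/42
  weight(W=5) = 1/84
Total weight = 1/42 + 1/84 + 1/42 + 1/84 = 1/14
P(W=2 | obs) = 1/42 / 1/14 = 1/3
P(W=3 | obs) = 1/84 / 1/14 = 1/6
P(W=4 | obs) = 1/42 / 1/14 = 1/3
P(W=5 | obs) = 1/84 / 1/14 = 1/6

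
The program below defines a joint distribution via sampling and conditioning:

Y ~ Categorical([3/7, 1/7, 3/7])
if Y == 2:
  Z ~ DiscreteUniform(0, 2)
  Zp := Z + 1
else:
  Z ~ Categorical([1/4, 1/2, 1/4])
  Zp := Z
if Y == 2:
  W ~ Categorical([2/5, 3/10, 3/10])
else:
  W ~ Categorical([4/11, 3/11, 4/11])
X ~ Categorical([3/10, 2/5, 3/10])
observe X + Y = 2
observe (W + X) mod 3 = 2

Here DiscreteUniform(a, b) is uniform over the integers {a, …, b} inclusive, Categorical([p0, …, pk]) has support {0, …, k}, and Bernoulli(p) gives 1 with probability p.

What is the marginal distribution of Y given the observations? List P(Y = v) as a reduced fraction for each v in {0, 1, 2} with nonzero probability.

P(Y=0) = 120/259, P(Y=1) = 40/259, P(Y=2) = 99/259

Enumerate traces; 9 have nonzero weight after conditioning:
  (Y=0, Z=0, W=0, X=2) weight 9/770
  (Y=0, Z=1, W=0, X=2) weight 9/385
  (Y=0, Z=2, W=0, X=2) weight 9/770
  (Y=1, Z=0, W=1, X=1) weight 3/770
  (Y=1, Z=1, W=1, X=1) weight 3/385
  (Y=1, Z=2, W=1, X=1) weight 3/770
  (Y=2, Z=0, W=2, X=0) weight 9/700
  (Y=2, Z=1, W=2, X=0) weight 9/700
  … 1 more
Group by Y:
  weight(Y=0) = 18/385
  weight(Y=1) = 6/385
  weight(Y=2) = 27/700
Total weight = 18/385 + 6/385 + 27/700 = 111/1100
P(Y=0 | obs) = 18/385 / 111/1100 = 120/259
P(Y=1 | obs) = 6/385 / 111/1100 = 40/259
P(Y=2 | obs) = 27/700 / 111/1100 = 99/259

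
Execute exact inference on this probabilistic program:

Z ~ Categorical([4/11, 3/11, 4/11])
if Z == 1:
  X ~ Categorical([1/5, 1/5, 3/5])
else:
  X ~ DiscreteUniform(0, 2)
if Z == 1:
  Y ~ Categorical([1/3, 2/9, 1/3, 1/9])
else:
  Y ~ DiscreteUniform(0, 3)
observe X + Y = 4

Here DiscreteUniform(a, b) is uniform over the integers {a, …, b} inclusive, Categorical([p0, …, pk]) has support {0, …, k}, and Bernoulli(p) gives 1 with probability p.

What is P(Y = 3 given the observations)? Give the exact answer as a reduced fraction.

P(Y = 3 | obs) = 11/30

Enumerate traces; 6 have nonzero weight after conditioning:
  (Z=0, X=1, Y=3) weight 1/33
  (Z=0, X=2, Y=2) weight 1/33
  (Z=1, X=1, Y=3) weight 1/165
  (Z=1, X=2, Y=2) weight 3/55
  (Z=2, X=1, Y=3) weight 1/33
  (Z=2, X=2, Y=2) weight 1/33
Group by Y:
  weight(Y=2) = 19/165
  weight(Y=3) = 1/15
Total weight = 19/165 + 1/15 = 2/11
P(Y=2 | obs) = 19/165 / 2/11 = 19/30
P(Y=3 | obs) = 1/15 / 2/11 = 11/30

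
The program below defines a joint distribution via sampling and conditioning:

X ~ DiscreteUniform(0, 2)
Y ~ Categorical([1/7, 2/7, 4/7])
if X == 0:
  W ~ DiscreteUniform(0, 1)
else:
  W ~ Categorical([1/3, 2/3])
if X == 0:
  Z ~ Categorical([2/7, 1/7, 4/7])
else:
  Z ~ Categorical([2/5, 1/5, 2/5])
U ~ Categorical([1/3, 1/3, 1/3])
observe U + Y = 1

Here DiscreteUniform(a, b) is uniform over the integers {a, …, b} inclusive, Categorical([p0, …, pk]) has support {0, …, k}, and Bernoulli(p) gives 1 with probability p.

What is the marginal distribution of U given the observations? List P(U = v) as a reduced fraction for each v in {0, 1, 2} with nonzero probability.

P(U=0) = 2/3, P(U=1) = 1/3

Enumerate traces; 36 have nonzero weight after conditioning:
  (X=0, Y=0, W=0, Z=0, U=1) weight 1/441
  (X=0, Y=0, W=0, Z=1, U=1) weight 1/882
  (X=0, Y=0, W=0, Z=2, U=1) weight 2/441
  (X=0, Y=0, W=1, Z=0, U=1) weight 1/441
  (X=0, Y=0, W=1, Z=1, U=1) weight 1/882
  (X=0, Y=0, W=1, Z=2, U=1) weight 2/441
  (X=0, Y=1, W=0, Z=0, U=0) weight 2/441
  (X=0, Y=1, W=0, Z=1, U=0) weight 1/441
  … 28 more
Group by U:
  weight(U=0) = 2/21
  weight(U=1) = 1/21
Total weight = 2/21 + 1/21 = 1/7
P(U=0 | obs) = 2/21 / 1/7 = 2/3
P(U=1 | obs) = 1/21 / 1/7 = 1/3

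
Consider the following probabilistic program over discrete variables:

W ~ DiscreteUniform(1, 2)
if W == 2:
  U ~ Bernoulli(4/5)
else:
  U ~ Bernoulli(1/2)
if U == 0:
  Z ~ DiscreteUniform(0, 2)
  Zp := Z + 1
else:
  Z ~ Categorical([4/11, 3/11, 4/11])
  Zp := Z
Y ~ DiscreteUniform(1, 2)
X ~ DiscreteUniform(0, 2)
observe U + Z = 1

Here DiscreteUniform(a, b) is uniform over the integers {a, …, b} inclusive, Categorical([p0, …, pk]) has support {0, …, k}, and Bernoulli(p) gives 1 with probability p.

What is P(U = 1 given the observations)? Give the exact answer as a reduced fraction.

Enumerate traces; 24 have nonzero weight after conditioning:
  (W=1, U=0, Z=1, Y=1, X=0) weight 1/72
  (W=1, U=0, Z=1, Y=1, X=1) weight 1/72
  (W=1, U=0, Z=1, Y=1, X=2) weight 1/72
  (W=1, U=0, Z=1, Y=2, X=0) weight 1/72
  (W=1, U=0, Z=1, Y=2, X=1) weight 1/72
  (W=1, U=0, Z=1, Y=2, X=2) weight 1/72
  (W=1, U=1, Z=0, Y=1, X=0) weight 1/66
  (W=1, U=1, Z=0, Y=1, X=1) weight 1/66
  … 16 more
Group by U:
  weight(U=0) = 7/60
  weight(U=1) = 13/55
Total weight = 7/60 + 13/55 = 233/660
P(U=0 | obs) = 7/60 / 233/660 = 77/233
P(U=1 | obs) = 13/55 / 233/660 = 156/233

P(U = 1 | obs) = 156/233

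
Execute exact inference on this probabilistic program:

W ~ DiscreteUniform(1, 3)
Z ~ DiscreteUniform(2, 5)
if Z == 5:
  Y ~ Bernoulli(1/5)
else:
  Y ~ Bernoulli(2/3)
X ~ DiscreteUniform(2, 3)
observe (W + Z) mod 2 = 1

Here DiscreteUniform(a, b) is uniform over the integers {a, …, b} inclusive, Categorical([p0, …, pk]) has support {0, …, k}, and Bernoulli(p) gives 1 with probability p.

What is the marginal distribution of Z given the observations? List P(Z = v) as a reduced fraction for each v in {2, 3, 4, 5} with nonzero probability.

Enumerate traces; 24 have nonzero weight after conditioning:
  (W=1, Z=2, Y=0, X=2) weight 1/72
  (W=1, Z=2, Y=0, X=3) weight 1/72
  (W=1, Z=2, Y=1, X=2) weight 1/36
  (W=1, Z=2, Y=1, X=3) weight 1/36
  (W=1, Z=4, Y=0, X=2) weight 1/72
  (W=1, Z=4, Y=0, X=3) weight 1/72
  (W=1, Z=4, Y=1, X=2) weight 1/36
  (W=1, Z=4, Y=1, X=3) weight 1/36
  (W=2, Z=3, Y=0, X=2) weight 1/72
  (W=2, Z=5, Y=0, X=2) weight 1/30
  … 14 more
Group by Z:
  weight(Z=2) = 1/6
  weight(Z=3) = 1/12
  weight(Z=4) = 1/6
  weight(Z=5) = 1/12
Total weight = 1/6 + 1/12 + 1/6 + 1/12 = 1/2
P(Z=2 | obs) = 1/6 / 1/2 = 1/3
P(Z=3 | obs) = 1/12 / 1/2 = 1/6
P(Z=4 | obs) = 1/6 / 1/2 = 1/3
P(Z=5 | obs) = 1/12 / 1/2 = 1/6

P(Z=2) = 1/3, P(Z=3) = 1/6, P(Z=4) = 1/3, P(Z=5) = 1/6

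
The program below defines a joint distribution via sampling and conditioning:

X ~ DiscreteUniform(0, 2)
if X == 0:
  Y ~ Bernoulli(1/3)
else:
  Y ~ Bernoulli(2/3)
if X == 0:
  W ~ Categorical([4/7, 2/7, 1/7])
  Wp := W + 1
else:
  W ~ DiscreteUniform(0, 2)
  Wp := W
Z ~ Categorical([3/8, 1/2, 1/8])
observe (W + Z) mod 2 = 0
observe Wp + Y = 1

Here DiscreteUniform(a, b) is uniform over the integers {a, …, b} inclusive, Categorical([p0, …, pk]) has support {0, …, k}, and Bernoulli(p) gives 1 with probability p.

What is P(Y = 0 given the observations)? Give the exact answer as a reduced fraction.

P(Y = 0 | obs) = 19/33

Enumerate traces; 8 have nonzero weight after conditioning:
  (X=0, Y=0, W=0, Z=0) weight 1/21
  (X=0, Y=0, W=0, Z=2) weight 1/63
  (X=1, Y=0, W=1, Z=1) weight 1/54
  (X=1, Y=1, W=0, Z=0) weight 1/36
  (X=1, Y=1, W=0, Z=2) weight 1/108
  (X=2, Y=0, W=1, Z=1) weight 1/54
  (X=2, Y=1, W=0, Z=0) weight 1/36
  (X=2, Y=1, W=0, Z=2) weight 1/108
Group by Y:
  weight(Y=0) = 19/189
  weight(Y=1) = 2/27
Total weight = 19/189 + 2/27 = 11/63
P(Y=0 | obs) = 19/189 / 11/63 = 19/33
P(Y=1 | obs) = 2/27 / 11/63 = 14/33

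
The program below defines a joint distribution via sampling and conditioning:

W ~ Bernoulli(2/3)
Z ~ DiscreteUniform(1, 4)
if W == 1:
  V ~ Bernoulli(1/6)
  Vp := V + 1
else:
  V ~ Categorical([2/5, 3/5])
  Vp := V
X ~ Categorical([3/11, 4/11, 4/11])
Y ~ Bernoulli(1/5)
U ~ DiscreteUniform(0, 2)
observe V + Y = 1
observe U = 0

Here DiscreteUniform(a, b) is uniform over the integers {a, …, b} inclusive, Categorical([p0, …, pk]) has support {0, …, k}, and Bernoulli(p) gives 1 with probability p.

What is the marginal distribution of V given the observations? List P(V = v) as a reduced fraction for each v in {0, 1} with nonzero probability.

Enumerate traces; 48 have nonzero weight after conditioning:
  (W=0, Z=1, V=0, X=0, Y=1, U=0) weight 1/1650
  (W=0, Z=1, V=0, X=1, Y=1, U=0) weight 2/2475
  (W=0, Z=1, V=0, X=2, Y=1, U=0) weight 2/2475
  (W=0, Z=1, V=1, X=0, Y=0, U=0) weight 1/275
  (W=0, Z=1, V=1, X=1, Y=0, U=0) weight 4/825
  (W=0, Z=1, V=1, X=2, Y=0, U=0) weight 4/825
  (W=0, Z=2, V=0, X=0, Y=1, U=0) weight 1/1650
  (W=0, Z=2, V=0, X=1, Y=1, U=0) weight 2/2475
  … 40 more
Group by V:
  weight(V=0) = 31/675
  weight(V=1) = 56/675
Total weight = 31/675 + 56/675 = 29/225
P(V=0 | obs) = 31/675 / 29/225 = 31/87
P(V=1 | obs) = 56/675 / 29/225 = 56/87

P(V=0) = 31/87, P(V=1) = 56/87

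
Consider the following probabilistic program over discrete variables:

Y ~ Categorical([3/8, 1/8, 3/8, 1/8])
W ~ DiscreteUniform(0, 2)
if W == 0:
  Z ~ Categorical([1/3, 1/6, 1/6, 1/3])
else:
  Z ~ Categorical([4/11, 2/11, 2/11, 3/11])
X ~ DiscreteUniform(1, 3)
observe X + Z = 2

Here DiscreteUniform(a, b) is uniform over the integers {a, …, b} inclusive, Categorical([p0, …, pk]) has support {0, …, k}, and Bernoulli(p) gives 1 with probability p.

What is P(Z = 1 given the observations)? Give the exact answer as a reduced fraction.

Enumerate traces; 24 have nonzero weight after conditioning:
  (Y=0, W=0, Z=0, X=2) weight 1/72
  (Y=0, W=0, Z=1, X=1) weight 1/144
  (Y=0, W=1, Z=0, X=2) weight 1/66
  (Y=0, W=1, Z=1, X=1) weight 1/132
  (Y=0, W=2, Z=0, X=2) weight 1/66
  (Y=0, W=2, Z=1, X=1) weight 1/132
  (Y=1, W=0, Z=0, X=2) weight 1/216
  (Y=1, W=0, Z=1, X=1) weight 1/432
  … 16 more
Group by Z:
  weight(Z=0) = 35/297
  weight(Z=1) = 35/594
Total weight = 35/297 + 35/594 = 35/198
P(Z=0 | obs) = 35/297 / 35/198 = 2/3
P(Z=1 | obs) = 35/594 / 35/198 = 1/3

P(Z = 1 | obs) = 1/3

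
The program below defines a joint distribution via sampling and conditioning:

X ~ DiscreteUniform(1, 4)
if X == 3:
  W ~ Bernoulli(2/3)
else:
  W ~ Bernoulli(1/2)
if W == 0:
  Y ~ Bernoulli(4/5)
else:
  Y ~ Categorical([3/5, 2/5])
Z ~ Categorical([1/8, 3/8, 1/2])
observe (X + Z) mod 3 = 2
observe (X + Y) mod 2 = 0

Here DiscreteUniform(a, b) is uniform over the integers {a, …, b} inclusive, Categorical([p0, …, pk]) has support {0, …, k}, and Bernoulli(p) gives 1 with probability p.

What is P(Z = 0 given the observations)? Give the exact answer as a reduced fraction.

Enumerate traces; 8 have nonzero weight after conditioning:
  (X=1, W=0, Y=1, Z=1) weight 3/80
  (X=1, W=1, Y=1, Z=1) weight 3/160
  (X=2, W=0, Y=0, Z=0) weight 1/320
  (X=2, W=1, Y=0, Z=0) weight 3/320
  (X=3, W=0, Y=1, Z=2) weight 1/30
  (X=3, W=1, Y=1, Z=2) weight 1/30
  (X=4, W=0, Y=0, Z=1) weight 3/320
  (X=4, W=1, Y=0, Z=1) weight 9/320
Group by Z:
  weight(Z=0) = 1/80
  weight(Z=1) = 3/32
  weight(Z=2) = 1/15
Total weight = 1/80 + 3/32 + 1/15 = 83/480
P(Z=0 | obs) = 1/80 / 83/480 = 6/83
P(Z=1 | obs) = 3/32 / 83/480 = 45/83
P(Z=2 | obs) = 1/15 / 83/480 = 32/83

P(Z = 0 | obs) = 6/83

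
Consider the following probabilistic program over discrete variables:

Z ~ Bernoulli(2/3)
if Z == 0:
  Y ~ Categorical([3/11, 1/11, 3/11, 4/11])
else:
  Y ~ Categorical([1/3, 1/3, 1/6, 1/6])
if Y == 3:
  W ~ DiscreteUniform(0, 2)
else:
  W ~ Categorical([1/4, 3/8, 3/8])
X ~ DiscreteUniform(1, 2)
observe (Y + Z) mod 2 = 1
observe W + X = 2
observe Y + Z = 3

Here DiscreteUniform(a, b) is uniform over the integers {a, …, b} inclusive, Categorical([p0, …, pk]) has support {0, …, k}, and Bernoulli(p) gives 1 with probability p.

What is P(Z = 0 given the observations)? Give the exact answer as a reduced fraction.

Enumerate traces; 4 have nonzero weight after conditioning:
  (Z=0, Y=3, W=0, X=2) weight 2/99
  (Z=0, Y=3, W=1, X=1) weight 2/99
  (Z=1, Y=2, W=0, X=2) weight 1/72
  (Z=1, Y=2, W=1, X=1) weight 1/48
Group by Z:
  weight(Z=0) = 4/99
  weight(Z=1) = 5/144
Total weight = 4/99 + 5/144 = 119/1584
P(Z=0 | obs) = 4/99 / 119/1584 = 64/119
P(Z=1 | obs) = 5/144 / 119/1584 = 55/119

P(Z = 0 | obs) = 64/119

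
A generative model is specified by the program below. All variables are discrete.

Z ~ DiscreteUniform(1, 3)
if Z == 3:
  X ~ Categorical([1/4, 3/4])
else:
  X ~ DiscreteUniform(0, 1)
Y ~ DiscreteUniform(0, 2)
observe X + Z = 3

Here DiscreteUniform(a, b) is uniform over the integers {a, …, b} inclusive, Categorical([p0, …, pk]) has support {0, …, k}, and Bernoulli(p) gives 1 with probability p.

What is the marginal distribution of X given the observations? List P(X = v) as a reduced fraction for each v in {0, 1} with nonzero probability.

P(X=0) = 1/3, P(X=1) = 2/3

Enumerate traces; 6 have nonzero weight after conditioning:
  (Z=2, X=1, Y=0) weight 1/18
  (Z=2, X=1, Y=1) weight 1/18
  (Z=2, X=1, Y=2) weight 1/18
  (Z=3, X=0, Y=0) weight 1/36
  (Z=3, X=0, Y=1) weight 1/36
  (Z=3, X=0, Y=2) weight 1/36
Group by X:
  weight(X=0) = 1/12
  weight(X=1) = 1/6
Total weight = 1/12 + 1/6 = 1/4
P(X=0 | obs) = 1/12 / 1/4 = 1/3
P(X=1 | obs) = 1/6 / 1/4 = 2/3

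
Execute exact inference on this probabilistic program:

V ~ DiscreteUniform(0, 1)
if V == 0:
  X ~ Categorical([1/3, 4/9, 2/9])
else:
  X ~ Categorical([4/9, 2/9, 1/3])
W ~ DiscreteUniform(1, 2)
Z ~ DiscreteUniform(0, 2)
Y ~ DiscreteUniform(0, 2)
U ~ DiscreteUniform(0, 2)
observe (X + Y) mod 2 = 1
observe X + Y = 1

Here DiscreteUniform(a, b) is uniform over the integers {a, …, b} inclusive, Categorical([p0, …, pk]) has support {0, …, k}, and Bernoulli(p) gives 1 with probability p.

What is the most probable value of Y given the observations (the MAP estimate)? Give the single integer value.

argmax_v P(Y = v | obs) = 1

Enumerate traces; 72 have nonzero weight after conditioning:
  (V=0, X=0, W=1, Z=0, Y=1, U=0) weight 1/324
  (V=0, X=0, W=1, Z=0, Y=1, U=1) weight 1/324
  (V=0, X=0, W=1, Z=0, Y=1, U=2) weight 1/324
  (V=0, X=0, W=1, Z=1, Y=1, U=0) weight 1/324
  (V=0, X=0, W=1, Z=1, Y=1, U=1) weight 1/324
  (V=0, X=0, W=1, Z=1, Y=1, U=2) weight 1/324
  (V=0, X=0, W=1, Z=2, Y=1, U=0) weight 1/324
  (V=0, X=0, W=1, Z=2, Y=1, U=1) weight 1/324
  (V=0, X=1, W=1, Z=0, Y=0, U=0) weight 1/243
  … 63 more
Group by Y:
  weight(Y=0) = 1/9
  weight(Y=1) = 7/54
Total weight = 1/9 + 7/54 = 13/54
P(Y=0 | obs) = 1/9 / 13/54 = 6/13
P(Y=1 | obs) = 7/54 / 13/54 = 7/13
argmax = 1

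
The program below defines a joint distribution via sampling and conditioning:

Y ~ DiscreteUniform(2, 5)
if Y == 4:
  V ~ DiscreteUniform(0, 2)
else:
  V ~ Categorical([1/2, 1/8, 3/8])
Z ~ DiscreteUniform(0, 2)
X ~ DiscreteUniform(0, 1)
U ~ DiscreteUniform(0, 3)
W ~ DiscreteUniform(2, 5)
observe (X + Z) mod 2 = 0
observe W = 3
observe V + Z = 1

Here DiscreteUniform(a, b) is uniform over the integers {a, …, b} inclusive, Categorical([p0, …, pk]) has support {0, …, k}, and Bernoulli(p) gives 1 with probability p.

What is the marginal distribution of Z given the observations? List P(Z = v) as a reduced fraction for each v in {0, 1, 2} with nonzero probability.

P(Z=0) = 17/61, P(Z=1) = 44/61

Enumerate traces; 32 have nonzero weight after conditioning:
  (Y=2, V=0, Z=1, X=1, U=0, W=3) weight 1/768
  (Y=2, V=0, Z=1, X=1, U=1, W=3) weight 1/768
  (Y=2, V=0, Z=1, X=1, U=2, W=3) weight 1/768
  (Y=2, V=0, Z=1, X=1, U=3, W=3) weight 1/768
  (Y=2, V=1, Z=0, X=0, U=0, W=3) weight 1/3072
  (Y=2, V=1, Z=0, X=0, U=1, W=3) weight 1/3072
  (Y=2, V=1, Z=0, X=0, U=2, W=3) weight 1/3072
  (Y=2, V=1, Z=0, X=0, U=3, W=3) weight 1/3072
  … 24 more
Group by Z:
  weight(Z=0) = 17/2304
  weight(Z=1) = 11/576
Total weight = 17/2304 + 11/576 = 61/2304
P(Z=0 | obs) = 17/2304 / 61/2304 = 17/61
P(Z=1 | obs) = 11/576 / 61/2304 = 44/61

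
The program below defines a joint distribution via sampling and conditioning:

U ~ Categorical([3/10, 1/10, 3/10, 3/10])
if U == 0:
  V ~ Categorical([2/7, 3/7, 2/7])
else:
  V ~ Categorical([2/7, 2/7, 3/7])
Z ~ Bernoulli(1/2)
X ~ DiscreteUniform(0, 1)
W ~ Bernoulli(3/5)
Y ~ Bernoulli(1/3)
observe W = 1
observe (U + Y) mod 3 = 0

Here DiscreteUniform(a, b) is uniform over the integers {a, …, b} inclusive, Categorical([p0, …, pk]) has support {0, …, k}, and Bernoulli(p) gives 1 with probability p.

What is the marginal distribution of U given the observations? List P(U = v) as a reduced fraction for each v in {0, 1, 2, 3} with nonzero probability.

P(U=0) = 2/5, P(U=2) = 1/5, P(U=3) = 2/5

Enumerate traces; 36 have nonzero weight after conditioning:
  (U=0, V=0, Z=0, X=0, W=1, Y=0) weight 3/350
  (U=0, V=0, Z=0, X=1, W=1, Y=0) weight 3/350
  (U=0, V=0, Z=1, X=0, W=1, Y=0) weight 3/350
  (U=0, V=0, Z=1, X=1, W=1, Y=0) weight 3/350
  (U=0, V=1, Z=0, X=0, W=1, Y=0) weight 9/700
  (U=0, V=1, Z=0, X=1, W=1, Y=0) weight 9/700
  (U=0, V=1, Z=1, X=0, W=1, Y=0) weight 9/700
  (U=0, V=1, Z=1, X=1, W=1, Y=0) weight 9/700
  (U=2, V=0, Z=0, X=0, W=1, Y=1) weight 3/700
  (U=3, V=0, Z=0, X=0, W=1, Y=0) weight 3/350
  … 26 more
Group by U:
  weight(U=0) = 3/25
  weight(U=2) = 3/50
  weight(U=3) = 3/25
Total weight = 3/25 + 3/50 + 3/25 = 3/10
P(U=0 | obs) = 3/25 / 3/10 = 2/5
P(U=2 | obs) = 3/50 / 3/10 = 1/5
P(U=3 | obs) = 3/25 / 3/10 = 2/5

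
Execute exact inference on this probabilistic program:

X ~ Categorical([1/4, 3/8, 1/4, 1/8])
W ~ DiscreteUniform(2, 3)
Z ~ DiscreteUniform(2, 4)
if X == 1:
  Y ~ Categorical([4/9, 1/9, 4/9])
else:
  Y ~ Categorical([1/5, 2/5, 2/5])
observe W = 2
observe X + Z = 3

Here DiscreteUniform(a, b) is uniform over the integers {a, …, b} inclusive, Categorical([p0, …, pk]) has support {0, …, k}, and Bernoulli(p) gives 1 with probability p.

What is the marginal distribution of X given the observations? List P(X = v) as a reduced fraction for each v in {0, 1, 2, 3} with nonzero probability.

P(X=0) = 2/5, P(X=1) = 3/5

Enumerate traces; 6 have nonzero weight after conditioning:
  (X=0, W=2, Z=3, Y=0) weight 1/120
  (X=0, W=2, Z=3, Y=1) weight 1/60
  (X=0, W=2, Z=3, Y=2) weight 1/60
  (X=1, W=2, Z=2, Y=0) weight 1/36
  (X=1, W=2, Z=2, Y=1) weight 1/144
  (X=1, W=2, Z=2, Y=2) weight 1/36
Group by X:
  weight(X=0) = 1/24
  weight(X=1) = 1/16
Total weight = 1/24 + 1/16 = 5/48
P(X=0 | obs) = 1/24 / 5/48 = 2/5
P(X=1 | obs) = 1/16 / 5/48 = 3/5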